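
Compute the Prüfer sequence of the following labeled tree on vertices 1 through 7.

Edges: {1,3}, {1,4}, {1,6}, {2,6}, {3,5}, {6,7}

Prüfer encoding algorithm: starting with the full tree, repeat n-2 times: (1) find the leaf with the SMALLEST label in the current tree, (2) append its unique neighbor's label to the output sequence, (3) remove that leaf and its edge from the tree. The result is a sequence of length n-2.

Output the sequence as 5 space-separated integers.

Answer: 6 1 3 1 6

Derivation:
Step 1: leaves = {2,4,5,7}. Remove smallest leaf 2, emit neighbor 6.
Step 2: leaves = {4,5,7}. Remove smallest leaf 4, emit neighbor 1.
Step 3: leaves = {5,7}. Remove smallest leaf 5, emit neighbor 3.
Step 4: leaves = {3,7}. Remove smallest leaf 3, emit neighbor 1.
Step 5: leaves = {1,7}. Remove smallest leaf 1, emit neighbor 6.
Done: 2 vertices remain (6, 7). Sequence = [6 1 3 1 6]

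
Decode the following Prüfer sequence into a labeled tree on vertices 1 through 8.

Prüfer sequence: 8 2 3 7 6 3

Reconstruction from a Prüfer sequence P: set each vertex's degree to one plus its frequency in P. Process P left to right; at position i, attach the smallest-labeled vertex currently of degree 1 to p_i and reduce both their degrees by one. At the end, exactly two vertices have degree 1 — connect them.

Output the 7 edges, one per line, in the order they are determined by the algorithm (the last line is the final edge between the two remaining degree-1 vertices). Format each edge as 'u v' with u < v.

Initial degrees: {1:1, 2:2, 3:3, 4:1, 5:1, 6:2, 7:2, 8:2}
Step 1: smallest deg-1 vertex = 1, p_1 = 8. Add edge {1,8}. Now deg[1]=0, deg[8]=1.
Step 2: smallest deg-1 vertex = 4, p_2 = 2. Add edge {2,4}. Now deg[4]=0, deg[2]=1.
Step 3: smallest deg-1 vertex = 2, p_3 = 3. Add edge {2,3}. Now deg[2]=0, deg[3]=2.
Step 4: smallest deg-1 vertex = 5, p_4 = 7. Add edge {5,7}. Now deg[5]=0, deg[7]=1.
Step 5: smallest deg-1 vertex = 7, p_5 = 6. Add edge {6,7}. Now deg[7]=0, deg[6]=1.
Step 6: smallest deg-1 vertex = 6, p_6 = 3. Add edge {3,6}. Now deg[6]=0, deg[3]=1.
Final: two remaining deg-1 vertices are 3, 8. Add edge {3,8}.

Answer: 1 8
2 4
2 3
5 7
6 7
3 6
3 8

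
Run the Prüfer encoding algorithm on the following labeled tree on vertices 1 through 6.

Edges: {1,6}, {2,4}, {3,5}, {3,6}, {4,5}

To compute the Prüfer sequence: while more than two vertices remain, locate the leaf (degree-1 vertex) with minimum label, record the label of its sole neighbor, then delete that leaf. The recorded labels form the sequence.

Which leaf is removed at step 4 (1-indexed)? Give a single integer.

Step 1: current leaves = {1,2}. Remove leaf 1 (neighbor: 6).
Step 2: current leaves = {2,6}. Remove leaf 2 (neighbor: 4).
Step 3: current leaves = {4,6}. Remove leaf 4 (neighbor: 5).
Step 4: current leaves = {5,6}. Remove leaf 5 (neighbor: 3).

Answer: 5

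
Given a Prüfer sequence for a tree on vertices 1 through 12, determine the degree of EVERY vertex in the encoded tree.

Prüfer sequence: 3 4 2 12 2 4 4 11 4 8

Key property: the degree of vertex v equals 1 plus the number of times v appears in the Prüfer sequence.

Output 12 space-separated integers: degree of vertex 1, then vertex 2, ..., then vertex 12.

p_1 = 3: count[3] becomes 1
p_2 = 4: count[4] becomes 1
p_3 = 2: count[2] becomes 1
p_4 = 12: count[12] becomes 1
p_5 = 2: count[2] becomes 2
p_6 = 4: count[4] becomes 2
p_7 = 4: count[4] becomes 3
p_8 = 11: count[11] becomes 1
p_9 = 4: count[4] becomes 4
p_10 = 8: count[8] becomes 1
Degrees (1 + count): deg[1]=1+0=1, deg[2]=1+2=3, deg[3]=1+1=2, deg[4]=1+4=5, deg[5]=1+0=1, deg[6]=1+0=1, deg[7]=1+0=1, deg[8]=1+1=2, deg[9]=1+0=1, deg[10]=1+0=1, deg[11]=1+1=2, deg[12]=1+1=2

Answer: 1 3 2 5 1 1 1 2 1 1 2 2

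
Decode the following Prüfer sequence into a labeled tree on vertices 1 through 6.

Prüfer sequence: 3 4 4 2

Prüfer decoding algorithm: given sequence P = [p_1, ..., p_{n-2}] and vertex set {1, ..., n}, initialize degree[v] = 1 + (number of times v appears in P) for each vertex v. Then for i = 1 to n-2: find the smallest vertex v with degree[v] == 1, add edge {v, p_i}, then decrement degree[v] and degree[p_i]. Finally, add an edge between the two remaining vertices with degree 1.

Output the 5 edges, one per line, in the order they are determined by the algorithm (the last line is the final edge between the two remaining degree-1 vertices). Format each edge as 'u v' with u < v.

Answer: 1 3
3 4
4 5
2 4
2 6

Derivation:
Initial degrees: {1:1, 2:2, 3:2, 4:3, 5:1, 6:1}
Step 1: smallest deg-1 vertex = 1, p_1 = 3. Add edge {1,3}. Now deg[1]=0, deg[3]=1.
Step 2: smallest deg-1 vertex = 3, p_2 = 4. Add edge {3,4}. Now deg[3]=0, deg[4]=2.
Step 3: smallest deg-1 vertex = 5, p_3 = 4. Add edge {4,5}. Now deg[5]=0, deg[4]=1.
Step 4: smallest deg-1 vertex = 4, p_4 = 2. Add edge {2,4}. Now deg[4]=0, deg[2]=1.
Final: two remaining deg-1 vertices are 2, 6. Add edge {2,6}.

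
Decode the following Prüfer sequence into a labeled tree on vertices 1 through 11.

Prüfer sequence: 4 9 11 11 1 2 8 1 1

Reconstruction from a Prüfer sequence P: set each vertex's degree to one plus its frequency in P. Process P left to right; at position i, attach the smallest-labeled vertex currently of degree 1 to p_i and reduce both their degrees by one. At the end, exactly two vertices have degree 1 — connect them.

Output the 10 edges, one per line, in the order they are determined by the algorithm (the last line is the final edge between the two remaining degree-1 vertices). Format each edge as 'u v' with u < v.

Initial degrees: {1:4, 2:2, 3:1, 4:2, 5:1, 6:1, 7:1, 8:2, 9:2, 10:1, 11:3}
Step 1: smallest deg-1 vertex = 3, p_1 = 4. Add edge {3,4}. Now deg[3]=0, deg[4]=1.
Step 2: smallest deg-1 vertex = 4, p_2 = 9. Add edge {4,9}. Now deg[4]=0, deg[9]=1.
Step 3: smallest deg-1 vertex = 5, p_3 = 11. Add edge {5,11}. Now deg[5]=0, deg[11]=2.
Step 4: smallest deg-1 vertex = 6, p_4 = 11. Add edge {6,11}. Now deg[6]=0, deg[11]=1.
Step 5: smallest deg-1 vertex = 7, p_5 = 1. Add edge {1,7}. Now deg[7]=0, deg[1]=3.
Step 6: smallest deg-1 vertex = 9, p_6 = 2. Add edge {2,9}. Now deg[9]=0, deg[2]=1.
Step 7: smallest deg-1 vertex = 2, p_7 = 8. Add edge {2,8}. Now deg[2]=0, deg[8]=1.
Step 8: smallest deg-1 vertex = 8, p_8 = 1. Add edge {1,8}. Now deg[8]=0, deg[1]=2.
Step 9: smallest deg-1 vertex = 10, p_9 = 1. Add edge {1,10}. Now deg[10]=0, deg[1]=1.
Final: two remaining deg-1 vertices are 1, 11. Add edge {1,11}.

Answer: 3 4
4 9
5 11
6 11
1 7
2 9
2 8
1 8
1 10
1 11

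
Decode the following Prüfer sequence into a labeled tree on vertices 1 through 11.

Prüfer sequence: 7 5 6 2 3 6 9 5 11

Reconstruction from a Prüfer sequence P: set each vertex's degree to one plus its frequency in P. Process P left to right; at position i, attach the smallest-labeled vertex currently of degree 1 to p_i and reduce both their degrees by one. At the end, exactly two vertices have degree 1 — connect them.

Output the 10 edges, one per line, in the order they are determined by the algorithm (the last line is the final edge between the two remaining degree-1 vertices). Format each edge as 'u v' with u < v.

Initial degrees: {1:1, 2:2, 3:2, 4:1, 5:3, 6:3, 7:2, 8:1, 9:2, 10:1, 11:2}
Step 1: smallest deg-1 vertex = 1, p_1 = 7. Add edge {1,7}. Now deg[1]=0, deg[7]=1.
Step 2: smallest deg-1 vertex = 4, p_2 = 5. Add edge {4,5}. Now deg[4]=0, deg[5]=2.
Step 3: smallest deg-1 vertex = 7, p_3 = 6. Add edge {6,7}. Now deg[7]=0, deg[6]=2.
Step 4: smallest deg-1 vertex = 8, p_4 = 2. Add edge {2,8}. Now deg[8]=0, deg[2]=1.
Step 5: smallest deg-1 vertex = 2, p_5 = 3. Add edge {2,3}. Now deg[2]=0, deg[3]=1.
Step 6: smallest deg-1 vertex = 3, p_6 = 6. Add edge {3,6}. Now deg[3]=0, deg[6]=1.
Step 7: smallest deg-1 vertex = 6, p_7 = 9. Add edge {6,9}. Now deg[6]=0, deg[9]=1.
Step 8: smallest deg-1 vertex = 9, p_8 = 5. Add edge {5,9}. Now deg[9]=0, deg[5]=1.
Step 9: smallest deg-1 vertex = 5, p_9 = 11. Add edge {5,11}. Now deg[5]=0, deg[11]=1.
Final: two remaining deg-1 vertices are 10, 11. Add edge {10,11}.

Answer: 1 7
4 5
6 7
2 8
2 3
3 6
6 9
5 9
5 11
10 11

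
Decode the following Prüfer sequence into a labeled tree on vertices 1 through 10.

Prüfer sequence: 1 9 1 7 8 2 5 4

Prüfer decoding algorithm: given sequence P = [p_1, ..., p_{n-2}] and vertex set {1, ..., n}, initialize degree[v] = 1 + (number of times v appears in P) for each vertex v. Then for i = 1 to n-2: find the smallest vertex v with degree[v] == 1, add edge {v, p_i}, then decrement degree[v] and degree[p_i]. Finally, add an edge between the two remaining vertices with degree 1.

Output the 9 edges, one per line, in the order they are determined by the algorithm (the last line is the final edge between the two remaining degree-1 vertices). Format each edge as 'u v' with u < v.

Initial degrees: {1:3, 2:2, 3:1, 4:2, 5:2, 6:1, 7:2, 8:2, 9:2, 10:1}
Step 1: smallest deg-1 vertex = 3, p_1 = 1. Add edge {1,3}. Now deg[3]=0, deg[1]=2.
Step 2: smallest deg-1 vertex = 6, p_2 = 9. Add edge {6,9}. Now deg[6]=0, deg[9]=1.
Step 3: smallest deg-1 vertex = 9, p_3 = 1. Add edge {1,9}. Now deg[9]=0, deg[1]=1.
Step 4: smallest deg-1 vertex = 1, p_4 = 7. Add edge {1,7}. Now deg[1]=0, deg[7]=1.
Step 5: smallest deg-1 vertex = 7, p_5 = 8. Add edge {7,8}. Now deg[7]=0, deg[8]=1.
Step 6: smallest deg-1 vertex = 8, p_6 = 2. Add edge {2,8}. Now deg[8]=0, deg[2]=1.
Step 7: smallest deg-1 vertex = 2, p_7 = 5. Add edge {2,5}. Now deg[2]=0, deg[5]=1.
Step 8: smallest deg-1 vertex = 5, p_8 = 4. Add edge {4,5}. Now deg[5]=0, deg[4]=1.
Final: two remaining deg-1 vertices are 4, 10. Add edge {4,10}.

Answer: 1 3
6 9
1 9
1 7
7 8
2 8
2 5
4 5
4 10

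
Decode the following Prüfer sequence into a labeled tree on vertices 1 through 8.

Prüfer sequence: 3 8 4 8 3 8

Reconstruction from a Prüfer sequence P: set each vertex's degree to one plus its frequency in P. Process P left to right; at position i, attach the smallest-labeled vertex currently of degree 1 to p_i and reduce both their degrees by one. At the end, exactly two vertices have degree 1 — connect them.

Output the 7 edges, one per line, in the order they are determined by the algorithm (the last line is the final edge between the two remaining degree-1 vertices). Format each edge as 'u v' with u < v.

Answer: 1 3
2 8
4 5
4 8
3 6
3 8
7 8

Derivation:
Initial degrees: {1:1, 2:1, 3:3, 4:2, 5:1, 6:1, 7:1, 8:4}
Step 1: smallest deg-1 vertex = 1, p_1 = 3. Add edge {1,3}. Now deg[1]=0, deg[3]=2.
Step 2: smallest deg-1 vertex = 2, p_2 = 8. Add edge {2,8}. Now deg[2]=0, deg[8]=3.
Step 3: smallest deg-1 vertex = 5, p_3 = 4. Add edge {4,5}. Now deg[5]=0, deg[4]=1.
Step 4: smallest deg-1 vertex = 4, p_4 = 8. Add edge {4,8}. Now deg[4]=0, deg[8]=2.
Step 5: smallest deg-1 vertex = 6, p_5 = 3. Add edge {3,6}. Now deg[6]=0, deg[3]=1.
Step 6: smallest deg-1 vertex = 3, p_6 = 8. Add edge {3,8}. Now deg[3]=0, deg[8]=1.
Final: two remaining deg-1 vertices are 7, 8. Add edge {7,8}.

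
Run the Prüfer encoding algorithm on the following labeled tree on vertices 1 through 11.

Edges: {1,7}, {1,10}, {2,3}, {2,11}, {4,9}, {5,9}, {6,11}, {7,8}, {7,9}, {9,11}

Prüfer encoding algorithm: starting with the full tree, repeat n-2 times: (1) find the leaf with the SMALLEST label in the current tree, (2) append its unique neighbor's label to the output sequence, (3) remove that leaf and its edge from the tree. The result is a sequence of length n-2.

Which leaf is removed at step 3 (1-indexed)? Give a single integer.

Answer: 4

Derivation:
Step 1: current leaves = {3,4,5,6,8,10}. Remove leaf 3 (neighbor: 2).
Step 2: current leaves = {2,4,5,6,8,10}. Remove leaf 2 (neighbor: 11).
Step 3: current leaves = {4,5,6,8,10}. Remove leaf 4 (neighbor: 9).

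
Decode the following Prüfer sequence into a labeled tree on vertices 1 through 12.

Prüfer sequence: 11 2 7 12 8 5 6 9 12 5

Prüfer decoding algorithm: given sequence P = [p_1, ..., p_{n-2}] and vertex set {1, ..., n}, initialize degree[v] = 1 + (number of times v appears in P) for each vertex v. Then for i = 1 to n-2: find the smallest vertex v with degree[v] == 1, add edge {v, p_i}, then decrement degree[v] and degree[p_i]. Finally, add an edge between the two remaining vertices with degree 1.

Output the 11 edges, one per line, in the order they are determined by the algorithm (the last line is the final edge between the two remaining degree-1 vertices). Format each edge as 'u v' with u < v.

Answer: 1 11
2 3
2 7
4 12
7 8
5 8
6 10
6 9
9 12
5 11
5 12

Derivation:
Initial degrees: {1:1, 2:2, 3:1, 4:1, 5:3, 6:2, 7:2, 8:2, 9:2, 10:1, 11:2, 12:3}
Step 1: smallest deg-1 vertex = 1, p_1 = 11. Add edge {1,11}. Now deg[1]=0, deg[11]=1.
Step 2: smallest deg-1 vertex = 3, p_2 = 2. Add edge {2,3}. Now deg[3]=0, deg[2]=1.
Step 3: smallest deg-1 vertex = 2, p_3 = 7. Add edge {2,7}. Now deg[2]=0, deg[7]=1.
Step 4: smallest deg-1 vertex = 4, p_4 = 12. Add edge {4,12}. Now deg[4]=0, deg[12]=2.
Step 5: smallest deg-1 vertex = 7, p_5 = 8. Add edge {7,8}. Now deg[7]=0, deg[8]=1.
Step 6: smallest deg-1 vertex = 8, p_6 = 5. Add edge {5,8}. Now deg[8]=0, deg[5]=2.
Step 7: smallest deg-1 vertex = 10, p_7 = 6. Add edge {6,10}. Now deg[10]=0, deg[6]=1.
Step 8: smallest deg-1 vertex = 6, p_8 = 9. Add edge {6,9}. Now deg[6]=0, deg[9]=1.
Step 9: smallest deg-1 vertex = 9, p_9 = 12. Add edge {9,12}. Now deg[9]=0, deg[12]=1.
Step 10: smallest deg-1 vertex = 11, p_10 = 5. Add edge {5,11}. Now deg[11]=0, deg[5]=1.
Final: two remaining deg-1 vertices are 5, 12. Add edge {5,12}.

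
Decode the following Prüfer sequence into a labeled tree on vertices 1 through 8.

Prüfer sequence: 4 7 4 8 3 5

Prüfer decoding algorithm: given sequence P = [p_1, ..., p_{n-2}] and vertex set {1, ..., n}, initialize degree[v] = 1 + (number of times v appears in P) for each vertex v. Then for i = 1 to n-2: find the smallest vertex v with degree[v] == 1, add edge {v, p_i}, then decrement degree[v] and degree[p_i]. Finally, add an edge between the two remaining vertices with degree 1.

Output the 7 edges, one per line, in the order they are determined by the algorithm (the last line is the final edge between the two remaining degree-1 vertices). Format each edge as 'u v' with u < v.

Initial degrees: {1:1, 2:1, 3:2, 4:3, 5:2, 6:1, 7:2, 8:2}
Step 1: smallest deg-1 vertex = 1, p_1 = 4. Add edge {1,4}. Now deg[1]=0, deg[4]=2.
Step 2: smallest deg-1 vertex = 2, p_2 = 7. Add edge {2,7}. Now deg[2]=0, deg[7]=1.
Step 3: smallest deg-1 vertex = 6, p_3 = 4. Add edge {4,6}. Now deg[6]=0, deg[4]=1.
Step 4: smallest deg-1 vertex = 4, p_4 = 8. Add edge {4,8}. Now deg[4]=0, deg[8]=1.
Step 5: smallest deg-1 vertex = 7, p_5 = 3. Add edge {3,7}. Now deg[7]=0, deg[3]=1.
Step 6: smallest deg-1 vertex = 3, p_6 = 5. Add edge {3,5}. Now deg[3]=0, deg[5]=1.
Final: two remaining deg-1 vertices are 5, 8. Add edge {5,8}.

Answer: 1 4
2 7
4 6
4 8
3 7
3 5
5 8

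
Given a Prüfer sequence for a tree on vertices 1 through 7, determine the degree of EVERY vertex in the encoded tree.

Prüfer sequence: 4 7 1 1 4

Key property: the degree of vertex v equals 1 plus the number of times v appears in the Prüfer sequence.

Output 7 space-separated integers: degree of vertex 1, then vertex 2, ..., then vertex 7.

p_1 = 4: count[4] becomes 1
p_2 = 7: count[7] becomes 1
p_3 = 1: count[1] becomes 1
p_4 = 1: count[1] becomes 2
p_5 = 4: count[4] becomes 2
Degrees (1 + count): deg[1]=1+2=3, deg[2]=1+0=1, deg[3]=1+0=1, deg[4]=1+2=3, deg[5]=1+0=1, deg[6]=1+0=1, deg[7]=1+1=2

Answer: 3 1 1 3 1 1 2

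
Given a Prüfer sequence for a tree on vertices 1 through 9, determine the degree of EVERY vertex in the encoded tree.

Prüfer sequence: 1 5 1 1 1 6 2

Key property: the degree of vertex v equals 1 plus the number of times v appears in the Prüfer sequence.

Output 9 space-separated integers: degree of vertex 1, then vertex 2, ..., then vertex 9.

Answer: 5 2 1 1 2 2 1 1 1

Derivation:
p_1 = 1: count[1] becomes 1
p_2 = 5: count[5] becomes 1
p_3 = 1: count[1] becomes 2
p_4 = 1: count[1] becomes 3
p_5 = 1: count[1] becomes 4
p_6 = 6: count[6] becomes 1
p_7 = 2: count[2] becomes 1
Degrees (1 + count): deg[1]=1+4=5, deg[2]=1+1=2, deg[3]=1+0=1, deg[4]=1+0=1, deg[5]=1+1=2, deg[6]=1+1=2, deg[7]=1+0=1, deg[8]=1+0=1, deg[9]=1+0=1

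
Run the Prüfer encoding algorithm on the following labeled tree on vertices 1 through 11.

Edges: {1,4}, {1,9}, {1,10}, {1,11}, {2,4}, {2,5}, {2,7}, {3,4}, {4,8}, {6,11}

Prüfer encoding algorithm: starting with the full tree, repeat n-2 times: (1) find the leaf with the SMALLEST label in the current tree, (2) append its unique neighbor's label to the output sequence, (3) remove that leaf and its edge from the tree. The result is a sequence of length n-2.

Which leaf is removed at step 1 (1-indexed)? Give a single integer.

Answer: 3

Derivation:
Step 1: current leaves = {3,5,6,7,8,9,10}. Remove leaf 3 (neighbor: 4).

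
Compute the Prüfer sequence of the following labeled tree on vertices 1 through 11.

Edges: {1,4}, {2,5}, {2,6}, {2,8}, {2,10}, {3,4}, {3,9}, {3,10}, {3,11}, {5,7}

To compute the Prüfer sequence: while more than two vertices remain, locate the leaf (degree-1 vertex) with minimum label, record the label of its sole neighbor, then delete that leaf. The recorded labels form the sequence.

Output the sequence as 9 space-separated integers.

Step 1: leaves = {1,6,7,8,9,11}. Remove smallest leaf 1, emit neighbor 4.
Step 2: leaves = {4,6,7,8,9,11}. Remove smallest leaf 4, emit neighbor 3.
Step 3: leaves = {6,7,8,9,11}. Remove smallest leaf 6, emit neighbor 2.
Step 4: leaves = {7,8,9,11}. Remove smallest leaf 7, emit neighbor 5.
Step 5: leaves = {5,8,9,11}. Remove smallest leaf 5, emit neighbor 2.
Step 6: leaves = {8,9,11}. Remove smallest leaf 8, emit neighbor 2.
Step 7: leaves = {2,9,11}. Remove smallest leaf 2, emit neighbor 10.
Step 8: leaves = {9,10,11}. Remove smallest leaf 9, emit neighbor 3.
Step 9: leaves = {10,11}. Remove smallest leaf 10, emit neighbor 3.
Done: 2 vertices remain (3, 11). Sequence = [4 3 2 5 2 2 10 3 3]

Answer: 4 3 2 5 2 2 10 3 3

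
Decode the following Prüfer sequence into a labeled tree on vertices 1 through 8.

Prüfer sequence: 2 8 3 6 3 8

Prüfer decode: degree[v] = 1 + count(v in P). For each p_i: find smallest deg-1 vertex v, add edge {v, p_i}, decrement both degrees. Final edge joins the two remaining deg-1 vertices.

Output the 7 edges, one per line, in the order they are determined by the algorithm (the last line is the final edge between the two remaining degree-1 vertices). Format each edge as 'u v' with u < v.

Answer: 1 2
2 8
3 4
5 6
3 6
3 8
7 8

Derivation:
Initial degrees: {1:1, 2:2, 3:3, 4:1, 5:1, 6:2, 7:1, 8:3}
Step 1: smallest deg-1 vertex = 1, p_1 = 2. Add edge {1,2}. Now deg[1]=0, deg[2]=1.
Step 2: smallest deg-1 vertex = 2, p_2 = 8. Add edge {2,8}. Now deg[2]=0, deg[8]=2.
Step 3: smallest deg-1 vertex = 4, p_3 = 3. Add edge {3,4}. Now deg[4]=0, deg[3]=2.
Step 4: smallest deg-1 vertex = 5, p_4 = 6. Add edge {5,6}. Now deg[5]=0, deg[6]=1.
Step 5: smallest deg-1 vertex = 6, p_5 = 3. Add edge {3,6}. Now deg[6]=0, deg[3]=1.
Step 6: smallest deg-1 vertex = 3, p_6 = 8. Add edge {3,8}. Now deg[3]=0, deg[8]=1.
Final: two remaining deg-1 vertices are 7, 8. Add edge {7,8}.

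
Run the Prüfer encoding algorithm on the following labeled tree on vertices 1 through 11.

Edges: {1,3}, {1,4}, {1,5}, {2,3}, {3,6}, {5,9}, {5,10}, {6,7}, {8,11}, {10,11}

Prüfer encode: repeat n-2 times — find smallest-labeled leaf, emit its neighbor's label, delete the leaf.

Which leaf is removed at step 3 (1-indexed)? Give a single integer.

Answer: 7

Derivation:
Step 1: current leaves = {2,4,7,8,9}. Remove leaf 2 (neighbor: 3).
Step 2: current leaves = {4,7,8,9}. Remove leaf 4 (neighbor: 1).
Step 3: current leaves = {7,8,9}. Remove leaf 7 (neighbor: 6).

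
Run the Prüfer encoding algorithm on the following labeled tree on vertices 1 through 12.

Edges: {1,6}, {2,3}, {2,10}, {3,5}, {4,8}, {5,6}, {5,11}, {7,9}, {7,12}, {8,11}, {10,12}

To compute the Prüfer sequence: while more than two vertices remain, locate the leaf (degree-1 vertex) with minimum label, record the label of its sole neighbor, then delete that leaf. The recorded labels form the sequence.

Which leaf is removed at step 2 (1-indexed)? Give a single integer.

Step 1: current leaves = {1,4,9}. Remove leaf 1 (neighbor: 6).
Step 2: current leaves = {4,6,9}. Remove leaf 4 (neighbor: 8).

Answer: 4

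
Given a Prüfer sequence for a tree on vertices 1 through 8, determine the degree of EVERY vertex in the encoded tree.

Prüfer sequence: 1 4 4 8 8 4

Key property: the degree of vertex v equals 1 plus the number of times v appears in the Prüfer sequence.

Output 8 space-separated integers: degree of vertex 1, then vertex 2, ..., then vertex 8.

p_1 = 1: count[1] becomes 1
p_2 = 4: count[4] becomes 1
p_3 = 4: count[4] becomes 2
p_4 = 8: count[8] becomes 1
p_5 = 8: count[8] becomes 2
p_6 = 4: count[4] becomes 3
Degrees (1 + count): deg[1]=1+1=2, deg[2]=1+0=1, deg[3]=1+0=1, deg[4]=1+3=4, deg[5]=1+0=1, deg[6]=1+0=1, deg[7]=1+0=1, deg[8]=1+2=3

Answer: 2 1 1 4 1 1 1 3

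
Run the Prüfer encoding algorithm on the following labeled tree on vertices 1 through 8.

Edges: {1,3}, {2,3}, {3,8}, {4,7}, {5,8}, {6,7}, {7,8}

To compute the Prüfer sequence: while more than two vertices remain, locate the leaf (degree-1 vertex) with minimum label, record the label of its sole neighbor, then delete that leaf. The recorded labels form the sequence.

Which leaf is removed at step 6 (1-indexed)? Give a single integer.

Step 1: current leaves = {1,2,4,5,6}. Remove leaf 1 (neighbor: 3).
Step 2: current leaves = {2,4,5,6}. Remove leaf 2 (neighbor: 3).
Step 3: current leaves = {3,4,5,6}. Remove leaf 3 (neighbor: 8).
Step 4: current leaves = {4,5,6}. Remove leaf 4 (neighbor: 7).
Step 5: current leaves = {5,6}. Remove leaf 5 (neighbor: 8).
Step 6: current leaves = {6,8}. Remove leaf 6 (neighbor: 7).

Answer: 6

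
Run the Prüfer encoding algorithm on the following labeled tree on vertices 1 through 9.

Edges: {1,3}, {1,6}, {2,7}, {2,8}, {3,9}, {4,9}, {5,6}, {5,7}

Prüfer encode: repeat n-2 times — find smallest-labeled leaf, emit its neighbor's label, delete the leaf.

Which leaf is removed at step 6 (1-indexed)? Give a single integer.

Step 1: current leaves = {4,8}. Remove leaf 4 (neighbor: 9).
Step 2: current leaves = {8,9}. Remove leaf 8 (neighbor: 2).
Step 3: current leaves = {2,9}. Remove leaf 2 (neighbor: 7).
Step 4: current leaves = {7,9}. Remove leaf 7 (neighbor: 5).
Step 5: current leaves = {5,9}. Remove leaf 5 (neighbor: 6).
Step 6: current leaves = {6,9}. Remove leaf 6 (neighbor: 1).

Answer: 6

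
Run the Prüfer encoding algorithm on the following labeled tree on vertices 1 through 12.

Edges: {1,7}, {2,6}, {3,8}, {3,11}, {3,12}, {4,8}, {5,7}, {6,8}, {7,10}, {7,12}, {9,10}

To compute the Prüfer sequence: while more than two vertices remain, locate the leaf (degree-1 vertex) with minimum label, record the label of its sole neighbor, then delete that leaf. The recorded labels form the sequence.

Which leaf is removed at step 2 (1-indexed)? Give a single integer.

Answer: 2

Derivation:
Step 1: current leaves = {1,2,4,5,9,11}. Remove leaf 1 (neighbor: 7).
Step 2: current leaves = {2,4,5,9,11}. Remove leaf 2 (neighbor: 6).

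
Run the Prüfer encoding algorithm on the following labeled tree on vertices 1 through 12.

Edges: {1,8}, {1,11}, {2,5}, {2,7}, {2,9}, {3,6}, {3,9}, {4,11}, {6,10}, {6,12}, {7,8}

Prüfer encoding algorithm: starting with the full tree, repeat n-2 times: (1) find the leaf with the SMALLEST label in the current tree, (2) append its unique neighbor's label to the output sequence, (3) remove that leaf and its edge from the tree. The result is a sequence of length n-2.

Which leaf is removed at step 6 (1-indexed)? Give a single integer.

Answer: 8

Derivation:
Step 1: current leaves = {4,5,10,12}. Remove leaf 4 (neighbor: 11).
Step 2: current leaves = {5,10,11,12}. Remove leaf 5 (neighbor: 2).
Step 3: current leaves = {10,11,12}. Remove leaf 10 (neighbor: 6).
Step 4: current leaves = {11,12}. Remove leaf 11 (neighbor: 1).
Step 5: current leaves = {1,12}. Remove leaf 1 (neighbor: 8).
Step 6: current leaves = {8,12}. Remove leaf 8 (neighbor: 7).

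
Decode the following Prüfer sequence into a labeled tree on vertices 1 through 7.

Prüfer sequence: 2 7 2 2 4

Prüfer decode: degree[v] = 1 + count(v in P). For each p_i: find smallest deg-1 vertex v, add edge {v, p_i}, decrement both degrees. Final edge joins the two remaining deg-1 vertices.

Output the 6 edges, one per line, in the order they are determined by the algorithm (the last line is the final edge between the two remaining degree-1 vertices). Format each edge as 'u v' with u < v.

Answer: 1 2
3 7
2 5
2 6
2 4
4 7

Derivation:
Initial degrees: {1:1, 2:4, 3:1, 4:2, 5:1, 6:1, 7:2}
Step 1: smallest deg-1 vertex = 1, p_1 = 2. Add edge {1,2}. Now deg[1]=0, deg[2]=3.
Step 2: smallest deg-1 vertex = 3, p_2 = 7. Add edge {3,7}. Now deg[3]=0, deg[7]=1.
Step 3: smallest deg-1 vertex = 5, p_3 = 2. Add edge {2,5}. Now deg[5]=0, deg[2]=2.
Step 4: smallest deg-1 vertex = 6, p_4 = 2. Add edge {2,6}. Now deg[6]=0, deg[2]=1.
Step 5: smallest deg-1 vertex = 2, p_5 = 4. Add edge {2,4}. Now deg[2]=0, deg[4]=1.
Final: two remaining deg-1 vertices are 4, 7. Add edge {4,7}.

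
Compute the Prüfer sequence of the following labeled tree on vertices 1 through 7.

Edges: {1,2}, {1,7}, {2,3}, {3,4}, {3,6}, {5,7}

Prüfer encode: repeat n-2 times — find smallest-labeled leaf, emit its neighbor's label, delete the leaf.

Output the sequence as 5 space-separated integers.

Step 1: leaves = {4,5,6}. Remove smallest leaf 4, emit neighbor 3.
Step 2: leaves = {5,6}. Remove smallest leaf 5, emit neighbor 7.
Step 3: leaves = {6,7}. Remove smallest leaf 6, emit neighbor 3.
Step 4: leaves = {3,7}. Remove smallest leaf 3, emit neighbor 2.
Step 5: leaves = {2,7}. Remove smallest leaf 2, emit neighbor 1.
Done: 2 vertices remain (1, 7). Sequence = [3 7 3 2 1]

Answer: 3 7 3 2 1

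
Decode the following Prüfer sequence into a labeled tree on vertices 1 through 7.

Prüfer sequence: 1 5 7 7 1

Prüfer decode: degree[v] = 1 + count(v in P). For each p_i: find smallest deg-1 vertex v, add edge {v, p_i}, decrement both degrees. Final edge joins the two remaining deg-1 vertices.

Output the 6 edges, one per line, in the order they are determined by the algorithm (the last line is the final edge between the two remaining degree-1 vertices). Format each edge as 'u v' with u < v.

Answer: 1 2
3 5
4 7
5 7
1 6
1 7

Derivation:
Initial degrees: {1:3, 2:1, 3:1, 4:1, 5:2, 6:1, 7:3}
Step 1: smallest deg-1 vertex = 2, p_1 = 1. Add edge {1,2}. Now deg[2]=0, deg[1]=2.
Step 2: smallest deg-1 vertex = 3, p_2 = 5. Add edge {3,5}. Now deg[3]=0, deg[5]=1.
Step 3: smallest deg-1 vertex = 4, p_3 = 7. Add edge {4,7}. Now deg[4]=0, deg[7]=2.
Step 4: smallest deg-1 vertex = 5, p_4 = 7. Add edge {5,7}. Now deg[5]=0, deg[7]=1.
Step 5: smallest deg-1 vertex = 6, p_5 = 1. Add edge {1,6}. Now deg[6]=0, deg[1]=1.
Final: two remaining deg-1 vertices are 1, 7. Add edge {1,7}.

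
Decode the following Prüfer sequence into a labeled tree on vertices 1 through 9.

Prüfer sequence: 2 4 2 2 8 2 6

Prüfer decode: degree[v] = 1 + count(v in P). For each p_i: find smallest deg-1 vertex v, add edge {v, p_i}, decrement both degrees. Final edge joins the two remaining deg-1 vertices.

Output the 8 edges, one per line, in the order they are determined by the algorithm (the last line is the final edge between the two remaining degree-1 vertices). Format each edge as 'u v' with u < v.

Answer: 1 2
3 4
2 4
2 5
7 8
2 8
2 6
6 9

Derivation:
Initial degrees: {1:1, 2:5, 3:1, 4:2, 5:1, 6:2, 7:1, 8:2, 9:1}
Step 1: smallest deg-1 vertex = 1, p_1 = 2. Add edge {1,2}. Now deg[1]=0, deg[2]=4.
Step 2: smallest deg-1 vertex = 3, p_2 = 4. Add edge {3,4}. Now deg[3]=0, deg[4]=1.
Step 3: smallest deg-1 vertex = 4, p_3 = 2. Add edge {2,4}. Now deg[4]=0, deg[2]=3.
Step 4: smallest deg-1 vertex = 5, p_4 = 2. Add edge {2,5}. Now deg[5]=0, deg[2]=2.
Step 5: smallest deg-1 vertex = 7, p_5 = 8. Add edge {7,8}. Now deg[7]=0, deg[8]=1.
Step 6: smallest deg-1 vertex = 8, p_6 = 2. Add edge {2,8}. Now deg[8]=0, deg[2]=1.
Step 7: smallest deg-1 vertex = 2, p_7 = 6. Add edge {2,6}. Now deg[2]=0, deg[6]=1.
Final: two remaining deg-1 vertices are 6, 9. Add edge {6,9}.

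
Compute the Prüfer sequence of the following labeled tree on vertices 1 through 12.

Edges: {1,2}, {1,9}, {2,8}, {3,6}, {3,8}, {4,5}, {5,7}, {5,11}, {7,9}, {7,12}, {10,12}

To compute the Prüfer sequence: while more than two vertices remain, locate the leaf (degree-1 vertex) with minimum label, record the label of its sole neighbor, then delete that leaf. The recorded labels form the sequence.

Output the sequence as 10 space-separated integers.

Step 1: leaves = {4,6,10,11}. Remove smallest leaf 4, emit neighbor 5.
Step 2: leaves = {6,10,11}. Remove smallest leaf 6, emit neighbor 3.
Step 3: leaves = {3,10,11}. Remove smallest leaf 3, emit neighbor 8.
Step 4: leaves = {8,10,11}. Remove smallest leaf 8, emit neighbor 2.
Step 5: leaves = {2,10,11}. Remove smallest leaf 2, emit neighbor 1.
Step 6: leaves = {1,10,11}. Remove smallest leaf 1, emit neighbor 9.
Step 7: leaves = {9,10,11}. Remove smallest leaf 9, emit neighbor 7.
Step 8: leaves = {10,11}. Remove smallest leaf 10, emit neighbor 12.
Step 9: leaves = {11,12}. Remove smallest leaf 11, emit neighbor 5.
Step 10: leaves = {5,12}. Remove smallest leaf 5, emit neighbor 7.
Done: 2 vertices remain (7, 12). Sequence = [5 3 8 2 1 9 7 12 5 7]

Answer: 5 3 8 2 1 9 7 12 5 7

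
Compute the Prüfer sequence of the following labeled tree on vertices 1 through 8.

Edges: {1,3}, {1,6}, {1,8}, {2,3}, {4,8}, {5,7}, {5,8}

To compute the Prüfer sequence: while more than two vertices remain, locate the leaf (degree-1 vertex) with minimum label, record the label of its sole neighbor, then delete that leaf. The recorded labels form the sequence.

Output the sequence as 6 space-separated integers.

Answer: 3 1 8 1 8 5

Derivation:
Step 1: leaves = {2,4,6,7}. Remove smallest leaf 2, emit neighbor 3.
Step 2: leaves = {3,4,6,7}. Remove smallest leaf 3, emit neighbor 1.
Step 3: leaves = {4,6,7}. Remove smallest leaf 4, emit neighbor 8.
Step 4: leaves = {6,7}. Remove smallest leaf 6, emit neighbor 1.
Step 5: leaves = {1,7}. Remove smallest leaf 1, emit neighbor 8.
Step 6: leaves = {7,8}. Remove smallest leaf 7, emit neighbor 5.
Done: 2 vertices remain (5, 8). Sequence = [3 1 8 1 8 5]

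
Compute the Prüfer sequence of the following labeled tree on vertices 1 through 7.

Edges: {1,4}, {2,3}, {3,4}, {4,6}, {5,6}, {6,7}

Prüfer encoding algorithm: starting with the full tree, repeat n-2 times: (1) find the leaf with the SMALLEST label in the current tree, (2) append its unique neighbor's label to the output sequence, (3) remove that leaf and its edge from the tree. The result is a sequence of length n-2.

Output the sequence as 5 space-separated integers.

Answer: 4 3 4 6 6

Derivation:
Step 1: leaves = {1,2,5,7}. Remove smallest leaf 1, emit neighbor 4.
Step 2: leaves = {2,5,7}. Remove smallest leaf 2, emit neighbor 3.
Step 3: leaves = {3,5,7}. Remove smallest leaf 3, emit neighbor 4.
Step 4: leaves = {4,5,7}. Remove smallest leaf 4, emit neighbor 6.
Step 5: leaves = {5,7}. Remove smallest leaf 5, emit neighbor 6.
Done: 2 vertices remain (6, 7). Sequence = [4 3 4 6 6]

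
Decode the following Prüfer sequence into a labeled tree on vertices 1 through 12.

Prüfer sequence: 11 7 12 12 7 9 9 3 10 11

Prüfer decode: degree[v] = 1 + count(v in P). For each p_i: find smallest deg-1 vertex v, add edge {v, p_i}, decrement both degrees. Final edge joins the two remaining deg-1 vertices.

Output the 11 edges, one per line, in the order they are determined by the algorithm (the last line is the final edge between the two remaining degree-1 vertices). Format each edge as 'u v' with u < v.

Initial degrees: {1:1, 2:1, 3:2, 4:1, 5:1, 6:1, 7:3, 8:1, 9:3, 10:2, 11:3, 12:3}
Step 1: smallest deg-1 vertex = 1, p_1 = 11. Add edge {1,11}. Now deg[1]=0, deg[11]=2.
Step 2: smallest deg-1 vertex = 2, p_2 = 7. Add edge {2,7}. Now deg[2]=0, deg[7]=2.
Step 3: smallest deg-1 vertex = 4, p_3 = 12. Add edge {4,12}. Now deg[4]=0, deg[12]=2.
Step 4: smallest deg-1 vertex = 5, p_4 = 12. Add edge {5,12}. Now deg[5]=0, deg[12]=1.
Step 5: smallest deg-1 vertex = 6, p_5 = 7. Add edge {6,7}. Now deg[6]=0, deg[7]=1.
Step 6: smallest deg-1 vertex = 7, p_6 = 9. Add edge {7,9}. Now deg[7]=0, deg[9]=2.
Step 7: smallest deg-1 vertex = 8, p_7 = 9. Add edge {8,9}. Now deg[8]=0, deg[9]=1.
Step 8: smallest deg-1 vertex = 9, p_8 = 3. Add edge {3,9}. Now deg[9]=0, deg[3]=1.
Step 9: smallest deg-1 vertex = 3, p_9 = 10. Add edge {3,10}. Now deg[3]=0, deg[10]=1.
Step 10: smallest deg-1 vertex = 10, p_10 = 11. Add edge {10,11}. Now deg[10]=0, deg[11]=1.
Final: two remaining deg-1 vertices are 11, 12. Add edge {11,12}.

Answer: 1 11
2 7
4 12
5 12
6 7
7 9
8 9
3 9
3 10
10 11
11 12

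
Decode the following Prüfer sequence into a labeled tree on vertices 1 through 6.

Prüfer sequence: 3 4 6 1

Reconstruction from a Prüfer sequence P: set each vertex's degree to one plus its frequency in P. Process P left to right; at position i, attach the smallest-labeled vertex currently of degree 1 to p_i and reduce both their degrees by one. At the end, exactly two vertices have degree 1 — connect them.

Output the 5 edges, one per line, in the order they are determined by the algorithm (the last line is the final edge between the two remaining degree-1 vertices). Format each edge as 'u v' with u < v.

Answer: 2 3
3 4
4 6
1 5
1 6

Derivation:
Initial degrees: {1:2, 2:1, 3:2, 4:2, 5:1, 6:2}
Step 1: smallest deg-1 vertex = 2, p_1 = 3. Add edge {2,3}. Now deg[2]=0, deg[3]=1.
Step 2: smallest deg-1 vertex = 3, p_2 = 4. Add edge {3,4}. Now deg[3]=0, deg[4]=1.
Step 3: smallest deg-1 vertex = 4, p_3 = 6. Add edge {4,6}. Now deg[4]=0, deg[6]=1.
Step 4: smallest deg-1 vertex = 5, p_4 = 1. Add edge {1,5}. Now deg[5]=0, deg[1]=1.
Final: two remaining deg-1 vertices are 1, 6. Add edge {1,6}.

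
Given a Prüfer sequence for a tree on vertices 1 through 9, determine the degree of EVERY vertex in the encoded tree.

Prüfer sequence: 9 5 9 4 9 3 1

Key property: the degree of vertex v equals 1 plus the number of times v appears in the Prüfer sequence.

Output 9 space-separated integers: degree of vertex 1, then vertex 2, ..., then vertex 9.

Answer: 2 1 2 2 2 1 1 1 4

Derivation:
p_1 = 9: count[9] becomes 1
p_2 = 5: count[5] becomes 1
p_3 = 9: count[9] becomes 2
p_4 = 4: count[4] becomes 1
p_5 = 9: count[9] becomes 3
p_6 = 3: count[3] becomes 1
p_7 = 1: count[1] becomes 1
Degrees (1 + count): deg[1]=1+1=2, deg[2]=1+0=1, deg[3]=1+1=2, deg[4]=1+1=2, deg[5]=1+1=2, deg[6]=1+0=1, deg[7]=1+0=1, deg[8]=1+0=1, deg[9]=1+3=4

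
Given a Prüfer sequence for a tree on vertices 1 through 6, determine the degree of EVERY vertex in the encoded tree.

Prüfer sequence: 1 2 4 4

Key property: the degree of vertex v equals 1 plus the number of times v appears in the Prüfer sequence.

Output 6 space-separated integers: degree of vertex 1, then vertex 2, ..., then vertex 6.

p_1 = 1: count[1] becomes 1
p_2 = 2: count[2] becomes 1
p_3 = 4: count[4] becomes 1
p_4 = 4: count[4] becomes 2
Degrees (1 + count): deg[1]=1+1=2, deg[2]=1+1=2, deg[3]=1+0=1, deg[4]=1+2=3, deg[5]=1+0=1, deg[6]=1+0=1

Answer: 2 2 1 3 1 1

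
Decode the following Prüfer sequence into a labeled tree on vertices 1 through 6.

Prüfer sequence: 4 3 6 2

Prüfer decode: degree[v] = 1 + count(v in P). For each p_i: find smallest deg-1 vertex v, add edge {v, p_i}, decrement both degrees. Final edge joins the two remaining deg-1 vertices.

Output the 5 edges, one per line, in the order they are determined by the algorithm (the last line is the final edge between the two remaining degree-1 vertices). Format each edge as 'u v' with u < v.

Initial degrees: {1:1, 2:2, 3:2, 4:2, 5:1, 6:2}
Step 1: smallest deg-1 vertex = 1, p_1 = 4. Add edge {1,4}. Now deg[1]=0, deg[4]=1.
Step 2: smallest deg-1 vertex = 4, p_2 = 3. Add edge {3,4}. Now deg[4]=0, deg[3]=1.
Step 3: smallest deg-1 vertex = 3, p_3 = 6. Add edge {3,6}. Now deg[3]=0, deg[6]=1.
Step 4: smallest deg-1 vertex = 5, p_4 = 2. Add edge {2,5}. Now deg[5]=0, deg[2]=1.
Final: two remaining deg-1 vertices are 2, 6. Add edge {2,6}.

Answer: 1 4
3 4
3 6
2 5
2 6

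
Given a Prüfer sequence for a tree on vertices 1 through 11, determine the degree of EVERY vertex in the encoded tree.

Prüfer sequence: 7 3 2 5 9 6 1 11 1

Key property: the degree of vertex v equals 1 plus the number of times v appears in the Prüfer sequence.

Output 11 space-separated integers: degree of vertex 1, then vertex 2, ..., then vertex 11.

p_1 = 7: count[7] becomes 1
p_2 = 3: count[3] becomes 1
p_3 = 2: count[2] becomes 1
p_4 = 5: count[5] becomes 1
p_5 = 9: count[9] becomes 1
p_6 = 6: count[6] becomes 1
p_7 = 1: count[1] becomes 1
p_8 = 11: count[11] becomes 1
p_9 = 1: count[1] becomes 2
Degrees (1 + count): deg[1]=1+2=3, deg[2]=1+1=2, deg[3]=1+1=2, deg[4]=1+0=1, deg[5]=1+1=2, deg[6]=1+1=2, deg[7]=1+1=2, deg[8]=1+0=1, deg[9]=1+1=2, deg[10]=1+0=1, deg[11]=1+1=2

Answer: 3 2 2 1 2 2 2 1 2 1 2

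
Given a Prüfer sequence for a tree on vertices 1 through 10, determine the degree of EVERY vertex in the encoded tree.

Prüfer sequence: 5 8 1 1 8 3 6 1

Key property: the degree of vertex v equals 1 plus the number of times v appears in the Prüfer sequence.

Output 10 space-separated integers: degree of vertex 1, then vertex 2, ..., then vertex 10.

p_1 = 5: count[5] becomes 1
p_2 = 8: count[8] becomes 1
p_3 = 1: count[1] becomes 1
p_4 = 1: count[1] becomes 2
p_5 = 8: count[8] becomes 2
p_6 = 3: count[3] becomes 1
p_7 = 6: count[6] becomes 1
p_8 = 1: count[1] becomes 3
Degrees (1 + count): deg[1]=1+3=4, deg[2]=1+0=1, deg[3]=1+1=2, deg[4]=1+0=1, deg[5]=1+1=2, deg[6]=1+1=2, deg[7]=1+0=1, deg[8]=1+2=3, deg[9]=1+0=1, deg[10]=1+0=1

Answer: 4 1 2 1 2 2 1 3 1 1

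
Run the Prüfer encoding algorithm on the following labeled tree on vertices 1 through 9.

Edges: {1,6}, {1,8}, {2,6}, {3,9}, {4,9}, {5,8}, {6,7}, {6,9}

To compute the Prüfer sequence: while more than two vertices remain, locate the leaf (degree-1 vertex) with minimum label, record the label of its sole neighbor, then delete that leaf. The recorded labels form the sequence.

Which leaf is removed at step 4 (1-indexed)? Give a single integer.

Step 1: current leaves = {2,3,4,5,7}. Remove leaf 2 (neighbor: 6).
Step 2: current leaves = {3,4,5,7}. Remove leaf 3 (neighbor: 9).
Step 3: current leaves = {4,5,7}. Remove leaf 4 (neighbor: 9).
Step 4: current leaves = {5,7,9}. Remove leaf 5 (neighbor: 8).

Answer: 5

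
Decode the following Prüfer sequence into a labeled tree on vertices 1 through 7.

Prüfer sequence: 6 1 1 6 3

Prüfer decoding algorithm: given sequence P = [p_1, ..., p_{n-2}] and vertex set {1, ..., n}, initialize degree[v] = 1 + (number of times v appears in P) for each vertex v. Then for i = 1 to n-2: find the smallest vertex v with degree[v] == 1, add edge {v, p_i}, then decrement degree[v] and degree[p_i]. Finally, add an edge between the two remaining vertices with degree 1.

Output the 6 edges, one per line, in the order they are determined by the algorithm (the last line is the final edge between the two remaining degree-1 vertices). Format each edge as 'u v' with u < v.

Answer: 2 6
1 4
1 5
1 6
3 6
3 7

Derivation:
Initial degrees: {1:3, 2:1, 3:2, 4:1, 5:1, 6:3, 7:1}
Step 1: smallest deg-1 vertex = 2, p_1 = 6. Add edge {2,6}. Now deg[2]=0, deg[6]=2.
Step 2: smallest deg-1 vertex = 4, p_2 = 1. Add edge {1,4}. Now deg[4]=0, deg[1]=2.
Step 3: smallest deg-1 vertex = 5, p_3 = 1. Add edge {1,5}. Now deg[5]=0, deg[1]=1.
Step 4: smallest deg-1 vertex = 1, p_4 = 6. Add edge {1,6}. Now deg[1]=0, deg[6]=1.
Step 5: smallest deg-1 vertex = 6, p_5 = 3. Add edge {3,6}. Now deg[6]=0, deg[3]=1.
Final: two remaining deg-1 vertices are 3, 7. Add edge {3,7}.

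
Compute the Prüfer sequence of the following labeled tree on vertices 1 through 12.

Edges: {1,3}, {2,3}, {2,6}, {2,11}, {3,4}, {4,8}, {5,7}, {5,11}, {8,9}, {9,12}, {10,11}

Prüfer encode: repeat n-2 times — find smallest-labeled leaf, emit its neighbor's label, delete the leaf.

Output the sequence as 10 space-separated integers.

Answer: 3 2 5 11 11 2 3 4 8 9

Derivation:
Step 1: leaves = {1,6,7,10,12}. Remove smallest leaf 1, emit neighbor 3.
Step 2: leaves = {6,7,10,12}. Remove smallest leaf 6, emit neighbor 2.
Step 3: leaves = {7,10,12}. Remove smallest leaf 7, emit neighbor 5.
Step 4: leaves = {5,10,12}. Remove smallest leaf 5, emit neighbor 11.
Step 5: leaves = {10,12}. Remove smallest leaf 10, emit neighbor 11.
Step 6: leaves = {11,12}. Remove smallest leaf 11, emit neighbor 2.
Step 7: leaves = {2,12}. Remove smallest leaf 2, emit neighbor 3.
Step 8: leaves = {3,12}. Remove smallest leaf 3, emit neighbor 4.
Step 9: leaves = {4,12}. Remove smallest leaf 4, emit neighbor 8.
Step 10: leaves = {8,12}. Remove smallest leaf 8, emit neighbor 9.
Done: 2 vertices remain (9, 12). Sequence = [3 2 5 11 11 2 3 4 8 9]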